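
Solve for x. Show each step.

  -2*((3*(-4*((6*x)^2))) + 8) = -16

Step 1. [-2*((3*(-4*((6*x)^2))) + 8) = -16] -2·(inner) — divide through by -2 ⇒ div: (3*(-4*((6*x)^2))) + 8 = 8.
Step 2. [(3*(-4*((6*x)^2))) + 8 = 8] +8 is outermost — subtract 8 both sides, so sub: 3*(-4*((6*x)^2)) = 0.
Step 3. [3*(-4*((6*x)^2)) = 0] 3 out front; divide by 3 ⇒ div: -4*((6*x)^2) = 0.
Step 4. [-4*((6*x)^2) = 0] -4·(inner) — divide through by -4. So div: (6*x)^2 = 0.
Step 5. [(6*x)^2 = 0] √ both sides: 0 ≥ 0 gives two branches ⇒ sqrt: 6*x = 0.
Step 6. [6*x = 0] divide by the outer 6, so div: x = 0.

Answer: x ∈ {0}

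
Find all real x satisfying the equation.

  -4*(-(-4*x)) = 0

Step 1. [-4*(-(-4*x)) = 0] -4·(inner) — divide through by -4 ⇒ div: -(-4*x) = 0.
Step 2. [-(-4*x) = 0] LHS negated; negate both sides, so neg: -4*x = 0.
Step 3. [-4*x = 0] -4 out front; divide by -4. So div: x = 0.

Answer: x ∈ {0}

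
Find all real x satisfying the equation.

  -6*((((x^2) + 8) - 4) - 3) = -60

Step 1. [-6*((((x^2) + 8) - 4) - 3) = -60] -6 out front; divide by -6, so div: (((x^2) + 8) - 4) - 3 = 10.
Step 2. [(((x^2) + 8) - 4) - 3 = 10] peel the -3: add 3 from each side ⇒ sub: ((x^2) + 8) - 4 = 13.
Step 3. [((x^2) + 8) - 4 = 13] add 4: x sits inside (… - 4), so sub: (x^2) + 8 = 17.
Step 4. [(x^2) + 8 = 17] 8 comes off first (subtract 8). So sub: x^2 = 9.
Step 5. [x^2 = 9] LHS squared, RHS 9 ≥ 0: apply √ (±). So sqrt: x = 3 or -3.

Answer: x ∈ {-3, 3}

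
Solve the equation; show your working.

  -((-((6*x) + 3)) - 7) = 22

Step 1. [-((-((6*x) + 3)) - 7) = 22] LHS negated; negate both sides ⇒ neg: (-((6*x) + 3)) - 7 = -22.
Step 2. [(-((6*x) + 3)) - 7 = -22] peel the -7: add 7 from each side ⇒ sub: -((6*x) + 3) = -15.
Step 3. [-((6*x) + 3) = -15] LHS negated; negate both sides. So neg: (6*x) + 3 = 15.
Step 4. [(6*x) + 3 = 15] +3 is outermost — subtract 3 both sides. So sub: 6*x = 12.
Step 5. [6*x = 12] leading coefficient 6: divide by 6. So div: x = 2.

Answer: x ∈ {2}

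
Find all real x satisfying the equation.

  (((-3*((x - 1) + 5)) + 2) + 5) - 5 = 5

Step 1. [(((-3*((x - 1) + 5)) + 2) + 5) - 5 = 5] 5 comes off first (add 5), so sub: ((-3*((x - 1) + 5)) + 2) + 5 = 10.
Step 2. [((-3*((x - 1) + 5)) + 2) + 5 = 10] +5 is outermost — subtract 5 both sides, so sub: (-3*((x - 1) + 5)) + 2 = 5.
Step 3. [(-3*((x - 1) + 5)) + 2 = 5] subtract 2: x sits inside (… + 2) ⇒ sub: -3*((x - 1) + 5) = 3.
Step 4. [-3*((x - 1) + 5) = 3] -3·(inner) — divide through by -3. So div: (x - 1) + 5 = -1.
Step 5. [(x - 1) + 5 = -1] 5 comes off first (subtract 5) ⇒ sub: x - 1 = -6.
Step 6. [x - 1 = -6] the outer -1 inverts by adding 1, so sub: x = -5.

Answer: x ∈ {-5}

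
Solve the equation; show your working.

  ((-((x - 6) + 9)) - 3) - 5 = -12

Step 1. [((-((x - 6) + 9)) - 3) - 5 = -12] peel the -5: add 5 from each side. So sub: (-((x - 6) + 9)) - 3 = -7.
Step 2. [(-((x - 6) + 9)) - 3 = -7] add 3: x sits inside (… - 3). So sub: -((x - 6) + 9) = -4.
Step 3. [-((x - 6) + 9) = -4] leading − — multiply by −1 ⇒ neg: (x - 6) + 9 = 4.
Step 4. [(x - 6) + 9 = 4] the outer +9 inverts by subtracting 9. So sub: x - 6 = -5.
Step 5. [x - 6 = -5] peel the -6: add 6 from each side. So sub: x = 1.

Answer: x ∈ {1}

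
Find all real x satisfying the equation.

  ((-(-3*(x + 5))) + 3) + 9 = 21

Step 1. [((-(-3*(x + 5))) + 3) + 9 = 21] the outer +9 inverts by subtracting 9 ⇒ sub: (-(-3*(x + 5))) + 3 = 12.
Step 2. [(-(-3*(x + 5))) + 3 = 12] 3 comes off first (subtract 3) ⇒ sub: -(-3*(x + 5)) = 9.
Step 3. [-(-3*(x + 5)) = 9] leading − — multiply by −1, so neg: -3*(x + 5) = -9.
Step 4. [-3*(x + 5) = -9] LHS = -3·(…); ÷-3 both sides ⇒ div: x + 5 = 3.
Step 5. [x + 5 = 3] subtract 5: x sits inside (… + 5) ⇒ sub: x = -2.

Answer: x ∈ {-2}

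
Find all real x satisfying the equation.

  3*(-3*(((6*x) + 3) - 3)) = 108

Step 1. [3*(-3*(((6*x) + 3) - 3)) = 108] 3 out front; divide by 3 ⇒ div: -3*(((6*x) + 3) - 3) = 36.
Step 2. [-3*(((6*x) + 3) - 3) = 36] -3·(inner) — divide through by -3 ⇒ div: ((6*x) + 3) - 3 = -12.
Step 3. [((6*x) + 3) - 3 = -12] peel the -3: add 3 from each side ⇒ sub: (6*x) + 3 = -9.
Step 4. [(6*x) + 3 = -9] peel the +3: subtract 3 from each side. So sub: 6*x = -12.
Step 5. [6*x = -12] 6·(inner) — divide through by 6, so div: x = -2.

Answer: x ∈ {-2}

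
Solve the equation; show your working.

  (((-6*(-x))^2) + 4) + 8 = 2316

Step 1. [(((-6*(-x))^2) + 4) + 8 = 2316] +8 is outermost — subtract 8 both sides, so sub: ((-6*(-x))^2) + 4 = 2308.
Step 2. [((-6*(-x))^2) + 4 = 2308] peel the +4: subtract 4 from each side. So sub: (-6*(-x))^2 = 2304.
Step 3. [(-6*(-x))^2 = 2304] 2304 ≥ 0, LHS is (·)² — take ±√. So sqrt: -6*(-x) = 48 or -48.
Step 4. [-6*(-x) = 48 or -48] leading coefficient -6: divide by -6 ⇒ div: -x = -8 or 8.
Step 5. [-x = -8 or 8] LHS negated; negate both sides, so neg: x = 8 or -8.

Answer: x ∈ {-8, 8}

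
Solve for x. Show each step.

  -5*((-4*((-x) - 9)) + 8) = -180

Step 1. [-5*((-4*((-x) - 9)) + 8) = -180] leading coefficient -5: divide by -5. So div: (-4*((-x) - 9)) + 8 = 36.
Step 2. [(-4*((-x) - 9)) + 8 = 36] -4 | LHS and -4 | 36: pull -4 out, so factor: ((-x) - 9) - 2 = -9.
Step 3. [((-x) - 9) - 2 = -9] add 2: x sits inside (… - 2), so sub: (-x) - 9 = -7.
Step 4. [(-x) - 9 = -7] -9 is outermost — add 9 both sides. So sub: -x = 2.
Step 5. [-x = 2] LHS negated; negate both sides ⇒ neg: x = -2.

Answer: x ∈ {-2}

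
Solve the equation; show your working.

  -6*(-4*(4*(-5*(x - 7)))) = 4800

Step 1. [-6*(-4*(4*(-5*(x - 7)))) = 4800] LHS = -6·(…); ÷-6 both sides. So div: -4*(4*(-5*(x - 7))) = -800.
Step 2. [-4*(4*(-5*(x - 7))) = -800] leading coefficient -4: divide by -4 ⇒ div: 4*(-5*(x - 7)) = 200.
Step 3. [4*(-5*(x - 7)) = 200] LHS = 4·(…); ÷4 both sides. So div: -5*(x - 7) = 50.
Step 4. [-5*(x - 7) = 50] -5·(inner) — divide through by -5, so div: x - 7 = -10.
Step 5. [x - 7 = -10] peel the -7: add 7 from each side. So sub: x = -3.

Answer: x ∈ {-3}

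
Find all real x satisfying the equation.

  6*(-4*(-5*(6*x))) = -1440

Step 1. [6*(-4*(-5*(6*x))) = -1440] 6 out front; divide by 6 ⇒ div: -4*(-5*(6*x)) = -240.
Step 2. [-4*(-5*(6*x)) = -240] leading coefficient -4: divide by -4, so div: -5*(6*x) = 60.
Step 3. [-5*(6*x) = 60] -5 out front; divide by -5. So div: 6*x = -12.
Step 4. [6*x = -12] 6·(inner) — divide through by 6. So div: x = -2.

Answer: x ∈ {-2}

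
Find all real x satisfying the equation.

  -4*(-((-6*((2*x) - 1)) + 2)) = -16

Step 1. [-4*(-((-6*((2*x) - 1)) + 2)) = -16] leading coefficient -4: divide by -4. So div: -((-6*((2*x) - 1)) + 2) = 4.
Step 2. [-((-6*((2*x) - 1)) + 2) = 4] flip signs both sides, so neg: (-6*((2*x) - 1)) + 2 = -4.
Step 3. [(-6*((2*x) - 1)) + 2 = -4] the outer +2 inverts by subtracting 2. So sub: -6*((2*x) - 1) = -6.
Step 4. [-6*((2*x) - 1) = -6] leading coefficient -6: divide by -6, so div: (2*x) - 1 = 1.
Step 5. [(2*x) - 1 = 1] add 1: x sits inside (… - 1). So sub: 2*x = 2.
Step 6. [2*x = 2] 2·(inner) — divide through by 2. So div: x = 1.

Answer: x ∈ {1}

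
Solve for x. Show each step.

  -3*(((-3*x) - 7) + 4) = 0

Step 1. [-3*(((-3*x) - 7) + 4) = 0] leading coefficient -3: divide by -3. So div: ((-3*x) - 7) + 4 = 0.
Step 2. [((-3*x) - 7) + 4 = 0] subtract 4: x sits inside (… + 4) ⇒ sub: (-3*x) - 7 = -4.
Step 3. [(-3*x) - 7 = -4] 7 comes off first (add 7), so sub: -3*x = 3.
Step 4. [-3*x = 3] -3 out front; divide by -3 ⇒ div: x = -1.

Answer: x ∈ {-1}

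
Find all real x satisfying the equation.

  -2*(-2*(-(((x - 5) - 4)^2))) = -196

Step 1. [-2*(-2*(-(((x - 5) - 4)^2))) = -196] LHS = -2·(…); ÷-2 both sides ⇒ div: -2*(-(((x - 5) - 4)^2)) = 98.
Step 2. [-2*(-(((x - 5) - 4)^2)) = 98] -2·(inner) — divide through by -2. So div: -(((x - 5) - 4)^2) = -49.
Step 3. [-(((x - 5) - 4)^2) = -49] flip signs both sides, so neg: ((x - 5) - 4)^2 = 49.
Step 4. [((x - 5) - 4)^2 = 49] 49 ≥ 0, LHS is (·)² — take ±√ ⇒ sqrt: (x - 5) - 4 = 7 or -7.
Step 5. [(x - 5) - 4 = 7 or -7] -4 is outermost — add 4 both sides, so sub: x - 5 = 11 or -3.
Step 6. [x - 5 = 11 or -3] 5 comes off first (add 5), so sub: x = 16 or 2.

Answer: x ∈ {2, 16}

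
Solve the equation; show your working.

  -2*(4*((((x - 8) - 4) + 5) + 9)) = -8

Step 1. [-2*(4*((((x - 8) - 4) + 5) + 9)) = -8] divide by the outer -2. So div: 4*((((x - 8) - 4) + 5) + 9) = 4.
Step 2. [4*((((x - 8) - 4) + 5) + 9) = 4] 4·(inner) — divide through by 4, so div: (((x - 8) - 4) + 5) + 9 = 1.
Step 3. [(((x - 8) - 4) + 5) + 9 = 1] +9 is outermost — subtract 9 both sides ⇒ sub: ((x - 8) - 4) + 5 = -8.
Step 4. [((x - 8) - 4) + 5 = -8] peel the +5: subtract 5 from each side, so sub: (x - 8) - 4 = -13.
Step 5. [(x - 8) - 4 = -13] -4 is outermost — add 4 both sides. So sub: x - 8 = -9.
Step 6. [x - 8 = -9] 8 comes off first (add 8) ⇒ sub: x = -1.

Answer: x ∈ {-1}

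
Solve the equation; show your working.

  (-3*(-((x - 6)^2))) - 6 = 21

Step 1. [(-3*(-((x - 6)^2))) - 6 = 21] -3 divides every term; factor it out ⇒ factor: (-((x - 6)^2)) + 2 = -7.
Step 2. [(-((x - 6)^2)) + 2 = -7] 2 comes off first (subtract 2). So sub: -((x - 6)^2) = -9.
Step 3. [-((x - 6)^2) = -9] LHS negated; negate both sides, so neg: (x - 6)^2 = 9.
Step 4. [(x - 6)^2 = 9] LHS squared, RHS 9 ≥ 0: apply √ (±) ⇒ sqrt: x - 6 = 3 or -3.
Step 5. [x - 6 = 3 or -3] peel the -6: add 6 from each side, so sub: x = 9 or 3.

Answer: x ∈ {3, 9}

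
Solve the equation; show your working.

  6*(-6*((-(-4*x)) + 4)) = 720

Step 1. [6*(-6*((-(-4*x)) + 4)) = 720] 6 out front; divide by 6, so div: -6*((-(-4*x)) + 4) = 120.
Step 2. [-6*((-(-4*x)) + 4) = 120] LHS = -6·(…); ÷-6 both sides ⇒ div: (-(-4*x)) + 4 = -20.
Step 3. [(-(-4*x)) + 4 = -20] +4 is outermost — subtract 4 both sides, so sub: -(-4*x) = -24.
Step 4. [-(-4*x) = -24] leading − — multiply by −1. So neg: -4*x = 24.
Step 5. [-4*x = 24] -4 out front; divide by -4, so div: x = -6.

Answer: x ∈ {-6}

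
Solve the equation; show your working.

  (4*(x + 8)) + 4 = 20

Step 1. [(4*(x + 8)) + 4 = 20] peel the +4: subtract 4 from each side. So sub: 4*(x + 8) = 16.
Step 2. [4*(x + 8) = 16] leading coefficient 4: divide by 4. So div: x + 8 = 4.
Step 3. [x + 8 = 4] subtract 8: x sits inside (… + 8). So sub: x = -4.

Answer: x ∈ {-4}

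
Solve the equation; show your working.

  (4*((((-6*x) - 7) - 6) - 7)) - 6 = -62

Step 1. [(4*((((-6*x) - 7) - 6) - 7)) - 6 = -62] 6 comes off first (add 6), so sub: 4*((((-6*x) - 7) - 6) - 7) = -56.
Step 2. [4*((((-6*x) - 7) - 6) - 7) = -56] divide by the outer 4 ⇒ div: (((-6*x) - 7) - 6) - 7 = -14.
Step 3. [(((-6*x) - 7) - 6) - 7 = -14] peel the -7: add 7 from each side, so sub: ((-6*x) - 7) - 6 = -7.
Step 4. [((-6*x) - 7) - 6 = -7] peel the -6: add 6 from each side, so sub: (-6*x) - 7 = -1.
Step 5. [(-6*x) - 7 = -1] add 7: x sits inside (… - 7), so sub: -6*x = 6.
Step 6. [-6*x = 6] leading coefficient -6: divide by -6, so div: x = -1.

Answer: x ∈ {-1}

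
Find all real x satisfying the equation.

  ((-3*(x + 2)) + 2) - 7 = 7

Step 1. [((-3*(x + 2)) + 2) - 7 = 7] peel the -7: add 7 from each side ⇒ sub: (-3*(x + 2)) + 2 = 14.
Step 2. [(-3*(x + 2)) + 2 = 14] the outer +2 inverts by subtracting 2. So sub: -3*(x + 2) = 12.
Step 3. [-3*(x + 2) = 12] LHS = -3·(…); ÷-3 both sides. So div: x + 2 = -4.
Step 4. [x + 2 = -4] the outer +2 inverts by subtracting 2 ⇒ sub: x = -6.

Answer: x ∈ {-6}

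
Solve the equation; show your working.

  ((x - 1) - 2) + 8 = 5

Step 1. [((x - 1) - 2) + 8 = 5] +8 is outermost — subtract 8 both sides. So sub: (x - 1) - 2 = -3.
Step 2. [(x - 1) - 2 = -3] peel the -2: add 2 from each side ⇒ sub: x - 1 = -1.
Step 3. [x - 1 = -1] the outer -1 inverts by adding 1 ⇒ sub: x = 0.

Answer: x ∈ {0}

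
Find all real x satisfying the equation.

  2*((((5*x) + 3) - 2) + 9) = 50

Step 1. [2*((((5*x) + 3) - 2) + 9) = 50] 2 out front; divide by 2, so div: (((5*x) + 3) - 2) + 9 = 25.
Step 2. [(((5*x) + 3) - 2) + 9 = 25] 9 comes off first (subtract 9). So sub: ((5*x) + 3) - 2 = 16.
Step 3. [((5*x) + 3) - 2 = 16] -2 is outermost — add 2 both sides. So sub: (5*x) + 3 = 18.
Step 4. [(5*x) + 3 = 18] the outer +3 inverts by subtracting 3 ⇒ sub: 5*x = 15.
Step 5. [5*x = 15] 5 out front; divide by 5, so div: x = 3.

Answer: x ∈ {3}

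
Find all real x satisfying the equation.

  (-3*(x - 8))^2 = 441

Step 1. [(-3*(x - 8))^2 = 441] 441 ≥ 0, LHS is (·)² — take ±√ ⇒ sqrt: -3*(x - 8) = 21 or -21.
Step 2. [-3*(x - 8) = 21 or -21] LHS = -3·(…); ÷-3 both sides, so div: x - 8 = -7 or 7.
Step 3. [x - 8 = -7 or 7] peel the -8: add 8 from each side. So sub: x = 1 or 15.

Answer: x ∈ {1, 15}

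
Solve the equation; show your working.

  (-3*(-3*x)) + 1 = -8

Step 1. [(-3*(-3*x)) + 1 = -8] +1 is outermost — subtract 1 both sides. So sub: -3*(-3*x) = -9.
Step 2. [-3*(-3*x) = -9] -3 out front; divide by -3, so div: -3*x = 3.
Step 3. [-3*x = 3] -3 out front; divide by -3 ⇒ div: x = -1.

Answer: x ∈ {-1}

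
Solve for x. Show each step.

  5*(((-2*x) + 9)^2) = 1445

Step 1. [5*(((-2*x) + 9)^2) = 1445] divide by the outer 5, so div: ((-2*x) + 9)^2 = 289.
Step 2. [((-2*x) + 9)^2 = 289] LHS squared, RHS 289 ≥ 0: apply √ (±) ⇒ sqrt: (-2*x) + 9 = 17 or -17.
Step 3. [(-2*x) + 9 = 17 or -17] subtract 9: x sits inside (… + 9), so sub: -2*x = 8 or -26.
Step 4. [-2*x = 8 or -26] leading coefficient -2: divide by -2, so div: x = -4 or 13.

Answer: x ∈ {-4, 13}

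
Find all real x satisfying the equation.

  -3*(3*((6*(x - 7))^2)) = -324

Step 1. [-3*(3*((6*(x - 7))^2)) = -324] leading coefficient -3: divide by -3, so div: 3*((6*(x - 7))^2) = 108.
Step 2. [3*((6*(x - 7))^2) = 108] 3·(inner) — divide through by 3. So div: (6*(x - 7))^2 = 36.
Step 3. [(6*(x - 7))^2 = 36] LHS squared, RHS 36 ≥ 0: apply √ (±). So sqrt: 6*(x - 7) = 6 or -6.
Step 4. [6*(x - 7) = 6 or -6] divide by the outer 6, so div: x - 7 = 1 or -1.
Step 5. [x - 7 = 1 or -1] peel the -7: add 7 from each side ⇒ sub: x = 8 or 6.

Answer: x ∈ {6, 8}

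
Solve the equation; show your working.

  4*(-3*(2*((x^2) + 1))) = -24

Step 1. [4*(-3*(2*((x^2) + 1))) = -24] LHS = 4·(…); ÷4 both sides, so div: -3*(2*((x^2) + 1)) = -6.
Step 2. [-3*(2*((x^2) + 1)) = -6] -3·(inner) — divide through by -3, so div: 2*((x^2) + 1) = 2.
Step 3. [2*((x^2) + 1) = 2] leading coefficient 2: divide by 2. So div: (x^2) + 1 = 1.
Step 4. [(x^2) + 1 = 1] +1 is outermost — subtract 1 both sides ⇒ sub: x^2 = 0.
Step 5. [x^2 = 0] LHS squared, RHS 0 ≥ 0: apply √ (±) ⇒ sqrt: x = 0.

Answer: x ∈ {0}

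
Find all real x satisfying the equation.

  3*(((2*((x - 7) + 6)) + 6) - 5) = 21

Step 1. [3*(((2*((x - 7) + 6)) + 6) - 5) = 21] leading coefficient 3: divide by 3, so div: ((2*((x - 7) + 6)) + 6) - 5 = 7.
Step 2. [((2*((x - 7) + 6)) + 6) - 5 = 7] -5 is outermost — add 5 both sides. So sub: (2*((x - 7) + 6)) + 6 = 12.
Step 3. [(2*((x - 7) + 6)) + 6 = 12] 2 divides every term; factor it out. So factor: ((x - 7) + 6) + 3 = 6.
Step 4. [((x - 7) + 6) + 3 = 6] +3 is outermost — subtract 3 both sides. So sub: (x - 7) + 6 = 3.
Step 5. [(x - 7) + 6 = 3] +6 is outermost — subtract 6 both sides. So sub: x - 7 = -3.
Step 6. [x - 7 = -3] peel the -7: add 7 from each side, so sub: x = 4.

Answer: x ∈ {4}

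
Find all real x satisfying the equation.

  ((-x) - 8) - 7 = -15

Step 1. [((-x) - 8) - 7 = -15] -7 is outermost — add 7 both sides, so sub: (-x) - 8 = -8.
Step 2. [(-x) - 8 = -8] the outer -8 inverts by adding 8 ⇒ sub: -x = 0.
Step 3. [-x = 0] leading − — multiply by −1, so neg: x = 0.

Answer: x ∈ {0}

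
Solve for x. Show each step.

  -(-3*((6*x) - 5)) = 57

Step 1. [-(-3*((6*x) - 5)) = 57] LHS negated; negate both sides, so neg: -3*((6*x) - 5) = -57.
Step 2. [-3*((6*x) - 5) = -57] -3 out front; divide by -3 ⇒ div: (6*x) - 5 = 19.
Step 3. [(6*x) - 5 = 19] 5 comes off first (add 5), so sub: 6*x = 24.
Step 4. [6*x = 24] 6 out front; divide by 6, so div: x = 4.

Answer: x ∈ {4}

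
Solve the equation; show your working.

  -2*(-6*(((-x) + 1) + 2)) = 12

Step 1. [-2*(-6*(((-x) + 1) + 2)) = 12] -2 out front; divide by -2. So div: -6*(((-x) + 1) + 2) = -6.
Step 2. [-6*(((-x) + 1) + 2) = -6] leading coefficient -6: divide by -6 ⇒ div: ((-x) + 1) + 2 = 1.
Step 3. [((-x) + 1) + 2 = 1] subtract 2: x sits inside (… + 2). So sub: (-x) + 1 = -1.
Step 4. [(-x) + 1 = -1] 1 comes off first (subtract 1) ⇒ sub: -x = -2.
Step 5. [-x = -2] flip signs both sides. So neg: x = 2.

Answer: x ∈ {2}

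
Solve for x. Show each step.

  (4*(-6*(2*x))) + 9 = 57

Step 1. [(4*(-6*(2*x))) + 9 = 57] +9 is outermost — subtract 9 both sides ⇒ sub: 4*(-6*(2*x)) = 48.
Step 2. [4*(-6*(2*x)) = 48] 4·(inner) — divide through by 4. So div: -6*(2*x) = 12.
Step 3. [-6*(2*x) = 12] -6 out front; divide by -6. So div: 2*x = -2.
Step 4. [2*x = -2] LHS = 2·(…); ÷2 both sides. So div: x = -1.

Answer: x ∈ {-1}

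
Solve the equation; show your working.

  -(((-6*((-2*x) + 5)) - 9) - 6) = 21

Step 1. [-(((-6*((-2*x) + 5)) - 9) - 6) = 21] LHS negated; negate both sides ⇒ neg: ((-6*((-2*x) + 5)) - 9) - 6 = -21.
Step 2. [((-6*((-2*x) + 5)) - 9) - 6 = -21] -6 is outermost — add 6 both sides ⇒ sub: (-6*((-2*x) + 5)) - 9 = -15.
Step 3. [(-6*((-2*x) + 5)) - 9 = -15] the outer -9 inverts by adding 9 ⇒ sub: -6*((-2*x) + 5) = -6.
Step 4. [-6*((-2*x) + 5) = -6] -6 out front; divide by -6, so div: (-2*x) + 5 = 1.
Step 5. [(-2*x) + 5 = 1] the outer +5 inverts by subtracting 5, so sub: -2*x = -4.
Step 6. [-2*x = -4] leading coefficient -2: divide by -2 ⇒ div: x = 2.

Answer: x ∈ {2}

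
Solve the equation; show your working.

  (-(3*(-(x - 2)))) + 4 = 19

Step 1. [(-(3*(-(x - 2)))) + 4 = 19] 4 comes off first (subtract 4) ⇒ sub: -(3*(-(x - 2))) = 15.
Step 2. [-(3*(-(x - 2))) = 15] LHS negated; negate both sides. So neg: 3*(-(x - 2)) = -15.
Step 3. [3*(-(x - 2)) = -15] 3 out front; divide by 3 ⇒ div: -(x - 2) = -5.
Step 4. [-(x - 2) = -5] flip signs both sides. So neg: x - 2 = 5.
Step 5. [x - 2 = 5] peel the -2: add 2 from each side ⇒ sub: x = 7.

Answer: x ∈ {7}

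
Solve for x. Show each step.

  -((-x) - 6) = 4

Step 1. [-((-x) - 6) = 4] flip signs both sides, so neg: (-x) - 6 = -4.
Step 2. [(-x) - 6 = -4] peel the -6: add 6 from each side ⇒ sub: -x = 2.
Step 3. [-x = 2] LHS negated; negate both sides ⇒ neg: x = -2.

Answer: x ∈ {-2}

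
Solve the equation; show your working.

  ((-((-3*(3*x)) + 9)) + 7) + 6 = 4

Step 1. [((-((-3*(3*x)) + 9)) + 7) + 6 = 4] subtract 6: x sits inside (… + 6). So sub: (-((-3*(3*x)) + 9)) + 7 = -2.
Step 2. [(-((-3*(3*x)) + 9)) + 7 = -2] 7 comes off first (subtract 7) ⇒ sub: -((-3*(3*x)) + 9) = -9.
Step 3. [-((-3*(3*x)) + 9) = -9] leading − — multiply by −1, so neg: (-3*(3*x)) + 9 = 9.
Step 4. [(-3*(3*x)) + 9 = 9] -3 | LHS and -3 | 9: pull -3 out, so factor: (3*x) - 3 = -3.
Step 5. [(3*x) - 3 = -3] 3 comes off first (add 3), so sub: 3*x = 0.
Step 6. [3*x = 0] 3 out front; divide by 3, so div: x = 0.

Answer: x ∈ {0}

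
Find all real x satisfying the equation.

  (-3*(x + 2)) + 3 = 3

Step 1. [(-3*(x + 2)) + 3 = 3] +3 is outermost — subtract 3 both sides, so sub: -3*(x + 2) = 0.
Step 2. [-3*(x + 2) = 0] LHS = -3·(…); ÷-3 both sides, so div: x + 2 = 0.
Step 3. [x + 2 = 0] 2 comes off first (subtract 2). So sub: x = -2.

Answer: x ∈ {-2}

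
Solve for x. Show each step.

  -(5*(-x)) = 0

Step 1. [-(5*(-x)) = 0] LHS negated; negate both sides ⇒ neg: 5*(-x) = 0.
Step 2. [5*(-x) = 0] 5·(inner) — divide through by 5. So div: -x = 0.
Step 3. [-x = 0] leading − — multiply by −1, so neg: x = 0.

Answer: x ∈ {0}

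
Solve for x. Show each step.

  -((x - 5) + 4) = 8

Step 1. [-((x - 5) + 4) = 8] leading − — multiply by −1, so neg: (x - 5) + 4 = -8.
Step 2. [(x - 5) + 4 = -8] the outer +4 inverts by subtracting 4 ⇒ sub: x - 5 = -12.
Step 3. [x - 5 = -12] add 5: x sits inside (… - 5). So sub: x = -7.

Answer: x ∈ {-7}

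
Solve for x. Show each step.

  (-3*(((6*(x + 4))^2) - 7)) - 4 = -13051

Step 1. [(-3*(((6*(x + 4))^2) - 7)) - 4 = -13051] peel the -4: add 4 from each side. So sub: -3*(((6*(x + 4))^2) - 7) = -13047.
Step 2. [-3*(((6*(x + 4))^2) - 7) = -13047] divide by the outer -3. So div: ((6*(x + 4))^2) - 7 = 4349.
Step 3. [((6*(x + 4))^2) - 7 = 4349] add 7: x sits inside (… - 7). So sub: (6*(x + 4))^2 = 4356.
Step 4. [(6*(x + 4))^2 = 4356] √ both sides: 4356 ≥ 0 gives two branches ⇒ sqrt: 6*(x + 4) = 66 or -66.
Step 5. [6*(x + 4) = 66 or -66] 6·(inner) — divide through by 6, so div: x + 4 = 11 or -11.
Step 6. [x + 4 = 11 or -11] 4 comes off first (subtract 4). So sub: x = 7 or -15.

Answer: x ∈ {-15, 7}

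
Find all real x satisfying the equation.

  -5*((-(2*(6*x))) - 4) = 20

Step 1. [-5*((-(2*(6*x))) - 4) = 20] LHS = -5·(…); ÷-5 both sides. So div: (-(2*(6*x))) - 4 = -4.
Step 2. [(-(2*(6*x))) - 4 = -4] the outer -4 inverts by adding 4. So sub: -(2*(6*x)) = 0.
Step 3. [-(2*(6*x)) = 0] LHS negated; negate both sides ⇒ neg: 2*(6*x) = 0.
Step 4. [2*(6*x) = 0] divide by the outer 2. So div: 6*x = 0.
Step 5. [6*x = 0] divide by the outer 6, so div: x = 0.

Answer: x ∈ {0}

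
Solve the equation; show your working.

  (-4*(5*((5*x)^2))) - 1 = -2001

Step 1. [(-4*(5*((5*x)^2))) - 1 = -2001] add 1: x sits inside (… - 1) ⇒ sub: -4*(5*((5*x)^2)) = -2000.
Step 2. [-4*(5*((5*x)^2)) = -2000] leading coefficient -4: divide by -4. So div: 5*((5*x)^2) = 500.
Step 3. [5*((5*x)^2) = 500] LHS = 5·(…); ÷5 both sides. So div: (5*x)^2 = 100.
Step 4. [(5*x)^2 = 100] 100 ≥ 0, LHS is (·)² — take ±√, so sqrt: 5*x = 10 or -10.
Step 5. [5*x = 10 or -10] LHS = 5·(…); ÷5 both sides. So div: x = 2 or -2.

Answer: x ∈ {-2, 2}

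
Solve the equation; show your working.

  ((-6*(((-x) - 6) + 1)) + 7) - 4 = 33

Step 1. [((-6*(((-x) - 6) + 1)) + 7) - 4 = 33] add 4: x sits inside (… - 4), so sub: (-6*(((-x) - 6) + 1)) + 7 = 37.
Step 2. [(-6*(((-x) - 6) + 1)) + 7 = 37] subtract 7: x sits inside (… + 7), so sub: -6*(((-x) - 6) + 1) = 30.
Step 3. [-6*(((-x) - 6) + 1) = 30] LHS = -6·(…); ÷-6 both sides. So div: ((-x) - 6) + 1 = -5.
Step 4. [((-x) - 6) + 1 = -5] +1 is outermost — subtract 1 both sides. So sub: (-x) - 6 = -6.
Step 5. [(-x) - 6 = -6] the outer -6 inverts by adding 6 ⇒ sub: -x = 0.
Step 6. [-x = 0] leading − — multiply by −1, so neg: x = 0.

Answer: x ∈ {0}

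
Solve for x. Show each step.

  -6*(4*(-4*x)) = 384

Step 1. [-6*(4*(-4*x)) = 384] -6 out front; divide by -6 ⇒ div: 4*(-4*x) = -64.
Step 2. [4*(-4*x) = -64] leading coefficient 4: divide by 4 ⇒ div: -4*x = -16.
Step 3. [-4*x = -16] -4·(inner) — divide through by -4. So div: x = 4.

Answer: x ∈ {4}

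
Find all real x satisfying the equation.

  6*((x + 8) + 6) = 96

Step 1. [6*((x + 8) + 6) = 96] leading coefficient 6: divide by 6, so div: (x + 8) + 6 = 16.
Step 2. [(x + 8) + 6 = 16] the outer +6 inverts by subtracting 6 ⇒ sub: x + 8 = 10.
Step 3. [x + 8 = 10] subtract 8: x sits inside (… + 8). So sub: x = 2.

Answer: x ∈ {2}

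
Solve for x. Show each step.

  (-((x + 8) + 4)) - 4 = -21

Step 1. [(-((x + 8) + 4)) - 4 = -21] add 4: x sits inside (… - 4), so sub: -((x + 8) + 4) = -17.
Step 2. [-((x + 8) + 4) = -17] leading − — multiply by −1. So neg: (x + 8) + 4 = 17.
Step 3. [(x + 8) + 4 = 17] +4 is outermost — subtract 4 both sides ⇒ sub: x + 8 = 13.
Step 4. [x + 8 = 13] +8 is outermost — subtract 8 both sides. So sub: x = 5.

Answer: x ∈ {5}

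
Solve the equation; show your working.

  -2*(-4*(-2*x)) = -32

Step 1. [-2*(-4*(-2*x)) = -32] divide by the outer -2. So div: -4*(-2*x) = 16.
Step 2. [-4*(-2*x) = 16] -4·(inner) — divide through by -4, so div: -2*x = -4.
Step 3. [-2*x = -4] leading coefficient -2: divide by -2 ⇒ div: x = 2.

Answer: x ∈ {2}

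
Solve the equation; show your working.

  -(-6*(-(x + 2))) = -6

Step 1. [-(-6*(-(x + 2))) = -6] flip signs both sides. So neg: -6*(-(x + 2)) = 6.
Step 2. [-6*(-(x + 2)) = 6] leading coefficient -6: divide by -6, so div: -(x + 2) = -1.
Step 3. [-(x + 2) = -1] flip signs both sides ⇒ neg: x + 2 = 1.
Step 4. [x + 2 = 1] +2 is outermost — subtract 2 both sides ⇒ sub: x = -1.

Answer: x ∈ {-1}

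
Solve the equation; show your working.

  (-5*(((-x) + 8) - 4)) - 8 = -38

Step 1. [(-5*(((-x) + 8) - 4)) - 8 = -38] the outer -8 inverts by adding 8. So sub: -5*(((-x) + 8) - 4) = -30.
Step 2. [-5*(((-x) + 8) - 4) = -30] -5·(inner) — divide through by -5 ⇒ div: ((-x) + 8) - 4 = 6.
Step 3. [((-x) + 8) - 4 = 6] -4 is outermost — add 4 both sides ⇒ sub: (-x) + 8 = 10.
Step 4. [(-x) + 8 = 10] +8 is outermost — subtract 8 both sides ⇒ sub: -x = 2.
Step 5. [-x = 2] LHS negated; negate both sides ⇒ neg: x = -2.

Answer: x ∈ {-2}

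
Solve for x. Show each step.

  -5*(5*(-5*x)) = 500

Step 1. [-5*(5*(-5*x)) = 500] divide by the outer -5. So div: 5*(-5*x) = -100.
Step 2. [5*(-5*x) = -100] leading coefficient 5: divide by 5 ⇒ div: -5*x = -20.
Step 3. [-5*x = -20] LHS = -5·(…); ÷-5 both sides ⇒ div: x = 4.

Answer: x ∈ {4}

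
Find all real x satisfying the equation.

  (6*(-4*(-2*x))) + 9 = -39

Step 1. [(6*(-4*(-2*x))) + 9 = -39] 9 comes off first (subtract 9), so sub: 6*(-4*(-2*x)) = -48.
Step 2. [6*(-4*(-2*x)) = -48] 6 out front; divide by 6. So div: -4*(-2*x) = -8.
Step 3. [-4*(-2*x) = -8] -4·(inner) — divide through by -4 ⇒ div: -2*x = 2.
Step 4. [-2*x = 2] -2·(inner) — divide through by -2. So div: x = -1.

Answer: x ∈ {-1}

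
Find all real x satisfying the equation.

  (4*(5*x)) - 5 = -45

Step 1. [(4*(5*x)) - 5 = -45] 5 comes off first (add 5). So sub: 4*(5*x) = -40.
Step 2. [4*(5*x) = -40] leading coefficient 4: divide by 4. So div: 5*x = -10.
Step 3. [5*x = -10] 5·(inner) — divide through by 5 ⇒ div: x = -2.

Answer: x ∈ {-2}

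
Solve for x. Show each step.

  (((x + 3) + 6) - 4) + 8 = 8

Step 1. [(((x + 3) + 6) - 4) + 8 = 8] peel the +8: subtract 8 from each side ⇒ sub: ((x + 3) + 6) - 4 = 0.
Step 2. [((x + 3) + 6) - 4 = 0] peel the -4: add 4 from each side ⇒ sub: (x + 3) + 6 = 4.
Step 3. [(x + 3) + 6 = 4] peel the +6: subtract 6 from each side ⇒ sub: x + 3 = -2.
Step 4. [x + 3 = -2] peel the +3: subtract 3 from each side, so sub: x = -5.

Answer: x ∈ {-5}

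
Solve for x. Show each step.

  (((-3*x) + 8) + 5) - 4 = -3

Step 1. [(((-3*x) + 8) + 5) - 4 = -3] 4 comes off first (add 4). So sub: ((-3*x) + 8) + 5 = 1.
Step 2. [((-3*x) + 8) + 5 = 1] 5 comes off first (subtract 5) ⇒ sub: (-3*x) + 8 = -4.
Step 3. [(-3*x) + 8 = -4] 8 comes off first (subtract 8) ⇒ sub: -3*x = -12.
Step 4. [-3*x = -12] -3·(inner) — divide through by -3. So div: x = 4.

Answer: x ∈ {4}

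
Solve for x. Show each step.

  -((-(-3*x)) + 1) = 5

Step 1. [-((-(-3*x)) + 1) = 5] LHS negated; negate both sides, so neg: (-(-3*x)) + 1 = -5.
Step 2. [(-(-3*x)) + 1 = -5] subtract 1: x sits inside (… + 1) ⇒ sub: -(-3*x) = -6.
Step 3. [-(-3*x) = -6] flip signs both sides ⇒ neg: -3*x = 6.
Step 4. [-3*x = 6] divide by the outer -3, so div: x = -2.

Answer: x ∈ {-2}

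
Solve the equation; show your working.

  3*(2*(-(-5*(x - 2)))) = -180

Step 1. [3*(2*(-(-5*(x - 2)))) = -180] LHS = 3·(…); ÷3 both sides. So div: 2*(-(-5*(x - 2))) = -60.
Step 2. [2*(-(-5*(x - 2))) = -60] 2·(inner) — divide through by 2. So div: -(-5*(x - 2)) = -30.
Step 3. [-(-5*(x - 2)) = -30] flip signs both sides. So neg: -5*(x - 2) = 30.
Step 4. [-5*(x - 2) = 30] -5 out front; divide by -5, so div: x - 2 = -6.
Step 5. [x - 2 = -6] add 2: x sits inside (… - 2) ⇒ sub: x = -4.

Answer: x ∈ {-4}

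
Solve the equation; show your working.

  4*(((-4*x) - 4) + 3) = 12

Step 1. [4*(((-4*x) - 4) + 3) = 12] LHS = 4·(…); ÷4 both sides. So div: ((-4*x) - 4) + 3 = 3.
Step 2. [((-4*x) - 4) + 3 = 3] +3 is outermost — subtract 3 both sides. So sub: (-4*x) - 4 = 0.
Step 3. [(-4*x) - 4 = 0] peel the -4: add 4 from each side, so sub: -4*x = 4.
Step 4. [-4*x = 4] divide by the outer -4. So div: x = -1.

Answer: x ∈ {-1}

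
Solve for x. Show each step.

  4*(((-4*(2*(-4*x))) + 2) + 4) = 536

Step 1. [4*(((-4*(2*(-4*x))) + 2) + 4) = 536] LHS = 4·(…); ÷4 both sides, so div: ((-4*(2*(-4*x))) + 2) + 4 = 134.
Step 2. [((-4*(2*(-4*x))) + 2) + 4 = 134] 4 comes off first (subtract 4) ⇒ sub: (-4*(2*(-4*x))) + 2 = 130.
Step 3. [(-4*(2*(-4*x))) + 2 = 130] 2 comes off first (subtract 2). So sub: -4*(2*(-4*x)) = 128.
Step 4. [-4*(2*(-4*x)) = 128] leading coefficient -4: divide by -4. So div: 2*(-4*x) = -32.
Step 5. [2*(-4*x) = -32] divide by the outer 2 ⇒ div: -4*x = -16.
Step 6. [-4*x = -16] -4·(inner) — divide through by -4 ⇒ div: x = 4.

Answer: x ∈ {4}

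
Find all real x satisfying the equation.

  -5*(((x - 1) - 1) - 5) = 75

Step 1. [-5*(((x - 1) - 1) - 5) = 75] -5·(inner) — divide through by -5, so div: ((x - 1) - 1) - 5 = -15.
Step 2. [((x - 1) - 1) - 5 = -15] add 5: x sits inside (… - 5) ⇒ sub: (x - 1) - 1 = -10.
Step 3. [(x - 1) - 1 = -10] the outer -1 inverts by adding 1. So sub: x - 1 = -9.
Step 4. [x - 1 = -9] peel the -1: add 1 from each side, so sub: x = -8.

Answer: x ∈ {-8}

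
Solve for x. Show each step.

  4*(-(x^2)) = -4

Step 1. [4*(-(x^2)) = -4] 4 out front; divide by 4 ⇒ div: -(x^2) = -1.
Step 2. [-(x^2) = -1] leading − — multiply by −1, so neg: x^2 = 1.
Step 3. [x^2 = 1] √ both sides: 1 ≥ 0 gives two branches ⇒ sqrt: x = 1 or -1.

Answer: x ∈ {-1, 1}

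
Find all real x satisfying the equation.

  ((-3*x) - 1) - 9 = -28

Step 1. [((-3*x) - 1) - 9 = -28] 9 comes off first (add 9). So sub: (-3*x) - 1 = -19.
Step 2. [(-3*x) - 1 = -19] the outer -1 inverts by adding 1. So sub: -3*x = -18.
Step 3. [-3*x = -18] leading coefficient -3: divide by -3 ⇒ div: x = 6.

Answer: x ∈ {6}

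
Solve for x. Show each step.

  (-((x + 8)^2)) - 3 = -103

Step 1. [(-((x + 8)^2)) - 3 = -103] 3 comes off first (add 3). So sub: -((x + 8)^2) = -100.
Step 2. [-((x + 8)^2) = -100] LHS negated; negate both sides. So neg: (x + 8)^2 = 100.
Step 3. [(x + 8)^2 = 100] 100 ≥ 0, LHS is (·)² — take ±√ ⇒ sqrt: x + 8 = 10 or -10.
Step 4. [x + 8 = 10 or -10] +8 is outermost — subtract 8 both sides. So sub: x = 2 or -18.

Answer: x ∈ {-18, 2}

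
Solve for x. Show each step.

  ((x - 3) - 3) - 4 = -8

Step 1. [((x - 3) - 3) - 4 = -8] 4 comes off first (add 4), so sub: (x - 3) - 3 = -4.
Step 2. [(x - 3) - 3 = -4] 3 comes off first (add 3) ⇒ sub: x - 3 = -1.
Step 3. [x - 3 = -1] -3 is outermost — add 3 both sides, so sub: x = 2.

Answer: x ∈ {2}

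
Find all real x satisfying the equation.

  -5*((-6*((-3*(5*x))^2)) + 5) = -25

Step 1. [-5*((-6*((-3*(5*x))^2)) + 5) = -25] LHS = -5·(…); ÷-5 both sides, so div: (-6*((-3*(5*x))^2)) + 5 = 5.
Step 2. [(-6*((-3*(5*x))^2)) + 5 = 5] the outer +5 inverts by subtracting 5, so sub: -6*((-3*(5*x))^2) = 0.
Step 3. [-6*((-3*(5*x))^2) = 0] divide by the outer -6. So div: (-3*(5*x))^2 = 0.
Step 4. [(-3*(5*x))^2 = 0] √ both sides: 0 ≥ 0 gives two branches, so sqrt: -3*(5*x) = 0.
Step 5. [-3*(5*x) = 0] LHS = -3·(…); ÷-3 both sides, so div: 5*x = 0.
Step 6. [5*x = 0] 5·(inner) — divide through by 5. So div: x = 0.

Answer: x ∈ {0}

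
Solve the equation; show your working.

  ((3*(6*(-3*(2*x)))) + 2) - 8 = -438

Step 1. [((3*(6*(-3*(2*x)))) + 2) - 8 = -438] add 8: x sits inside (… - 8) ⇒ sub: (3*(6*(-3*(2*x)))) + 2 = -430.
Step 2. [(3*(6*(-3*(2*x)))) + 2 = -430] the outer +2 inverts by subtracting 2 ⇒ sub: 3*(6*(-3*(2*x))) = -432.
Step 3. [3*(6*(-3*(2*x))) = -432] leading coefficient 3: divide by 3. So div: 6*(-3*(2*x)) = -144.
Step 4. [6*(-3*(2*x)) = -144] divide by the outer 6. So div: -3*(2*x) = -24.
Step 5. [-3*(2*x) = -24] -3 out front; divide by -3, so div: 2*x = 8.
Step 6. [2*x = 8] LHS = 2·(…); ÷2 both sides. So div: x = 4.

Answer: x ∈ {4}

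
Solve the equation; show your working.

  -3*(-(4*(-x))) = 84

Step 1. [-3*(-(4*(-x))) = 84] divide by the outer -3 ⇒ div: -(4*(-x)) = -28.
Step 2. [-(4*(-x)) = -28] LHS negated; negate both sides, so neg: 4*(-x) = 28.
Step 3. [4*(-x) = 28] LHS = 4·(…); ÷4 both sides, so div: -x = 7.
Step 4. [-x = 7] leading − — multiply by −1. So neg: x = -7.

Answer: x ∈ {-7}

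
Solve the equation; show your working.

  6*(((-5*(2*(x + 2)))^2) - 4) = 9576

Step 1. [6*(((-5*(2*(x + 2)))^2) - 4) = 9576] 6 out front; divide by 6 ⇒ div: ((-5*(2*(x + 2)))^2) - 4 = 1596.
Step 2. [((-5*(2*(x + 2)))^2) - 4 = 1596] the outer -4 inverts by adding 4 ⇒ sub: (-5*(2*(x + 2)))^2 = 1600.
Step 3. [(-5*(2*(x + 2)))^2 = 1600] LHS squared, RHS 1600 ≥ 0: apply √ (±). So sqrt: -5*(2*(x + 2)) = 40 or -40.
Step 4. [-5*(2*(x + 2)) = 40 or -40] divide by the outer -5 ⇒ div: 2*(x + 2) = -8 or 8.
Step 5. [2*(x + 2) = -8 or 8] 2 out front; divide by 2. So div: x + 2 = -4 or 4.
Step 6. [x + 2 = -4 or 4] 2 comes off first (subtract 2). So sub: x = -6 or 2.

Answer: x ∈ {-6, 2}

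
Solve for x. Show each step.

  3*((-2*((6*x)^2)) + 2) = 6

Step 1. [3*((-2*((6*x)^2)) + 2) = 6] LHS = 3·(…); ÷3 both sides, so div: (-2*((6*x)^2)) + 2 = 2.
Step 2. [(-2*((6*x)^2)) + 2 = 2] 2 comes off first (subtract 2), so sub: -2*((6*x)^2) = 0.
Step 3. [-2*((6*x)^2) = 0] -2 out front; divide by -2 ⇒ div: (6*x)^2 = 0.
Step 4. [(6*x)^2 = 0] √ both sides: 0 ≥ 0 gives two branches, so sqrt: 6*x = 0.
Step 5. [6*x = 0] divide by the outer 6. So div: x = 0.

Answer: x ∈ {0}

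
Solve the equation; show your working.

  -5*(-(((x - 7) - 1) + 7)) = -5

Step 1. [-5*(-(((x - 7) - 1) + 7)) = -5] LHS = -5·(…); ÷-5 both sides ⇒ div: -(((x - 7) - 1) + 7) = 1.
Step 2. [-(((x - 7) - 1) + 7) = 1] flip signs both sides ⇒ neg: ((x - 7) - 1) + 7 = -1.
Step 3. [((x - 7) - 1) + 7 = -1] 7 comes off first (subtract 7), so sub: (x - 7) - 1 = -8.
Step 4. [(x - 7) - 1 = -8] -1 is outermost — add 1 both sides, so sub: x - 7 = -7.
Step 5. [x - 7 = -7] add 7: x sits inside (… - 7), so sub: x = 0.

Answer: x ∈ {0}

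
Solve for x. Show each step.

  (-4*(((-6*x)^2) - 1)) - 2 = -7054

Step 1. [(-4*(((-6*x)^2) - 1)) - 2 = -7054] -2 is outermost — add 2 both sides. So sub: -4*(((-6*x)^2) - 1) = -7052.
Step 2. [-4*(((-6*x)^2) - 1) = -7052] -4 out front; divide by -4 ⇒ div: ((-6*x)^2) - 1 = 1763.
Step 3. [((-6*x)^2) - 1 = 1763] peel the -1: add 1 from each side, so sub: (-6*x)^2 = 1764.
Step 4. [(-6*x)^2 = 1764] 1764 ≥ 0, LHS is (·)² — take ±√. So sqrt: -6*x = 42 or -42.
Step 5. [-6*x = 42 or -42] leading coefficient -6: divide by -6. So div: x = -7 or 7.

Answer: x ∈ {-7, 7}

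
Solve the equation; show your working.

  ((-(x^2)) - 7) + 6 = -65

Step 1. [((-(x^2)) - 7) + 6 = -65] subtract 6: x sits inside (… + 6), so sub: (-(x^2)) - 7 = -71.
Step 2. [(-(x^2)) - 7 = -71] peel the -7: add 7 from each side. So sub: -(x^2) = -64.
Step 3. [-(x^2) = -64] leading − — multiply by −1 ⇒ neg: x^2 = 64.
Step 4. [x^2 = 64] 64 ≥ 0, LHS is (·)² — take ±√ ⇒ sqrt: x = 8 or -8.

Answer: x ∈ {-8, 8}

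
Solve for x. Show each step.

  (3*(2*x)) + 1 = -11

Step 1. [(3*(2*x)) + 1 = -11] +1 is outermost — subtract 1 both sides. So sub: 3*(2*x) = -12.
Step 2. [3*(2*x) = -12] leading coefficient 3: divide by 3. So div: 2*x = -4.
Step 3. [2*x = -4] 2 out front; divide by 2 ⇒ div: x = -2.

Answer: x ∈ {-2}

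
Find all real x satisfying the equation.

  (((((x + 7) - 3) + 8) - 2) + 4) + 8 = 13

Step 1. [(((((x + 7) - 3) + 8) - 2) + 4) + 8 = 13] peel the +8: subtract 8 from each side. So sub: ((((x + 7) - 3) + 8) - 2) + 4 = 5.
Step 2. [((((x + 7) - 3) + 8) - 2) + 4 = 5] subtract 4: x sits inside (… + 4). So sub: (((x + 7) - 3) + 8) - 2 = 1.
Step 3. [(((x + 7) - 3) + 8) - 2 = 1] peel the -2: add 2 from each side, so sub: ((x + 7) - 3) + 8 = 3.
Step 4. [((x + 7) - 3) + 8 = 3] 8 comes off first (subtract 8). So sub: (x + 7) - 3 = -5.
Step 5. [(x + 7) - 3 = -5] the outer -3 inverts by adding 3, so sub: x + 7 = -2.
Step 6. [x + 7 = -2] the outer +7 inverts by subtracting 7. So sub: x = -9.

Answer: x ∈ {-9}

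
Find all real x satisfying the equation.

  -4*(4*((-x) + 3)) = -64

Step 1. [-4*(4*((-x) + 3)) = -64] -4·(inner) — divide through by -4 ⇒ div: 4*((-x) + 3) = 16.
Step 2. [4*((-x) + 3) = 16] 4 out front; divide by 4, so div: (-x) + 3 = 4.
Step 3. [(-x) + 3 = 4] subtract 3: x sits inside (… + 3). So sub: -x = 1.
Step 4. [-x = 1] flip signs both sides. So neg: x = -1.

Answer: x ∈ {-1}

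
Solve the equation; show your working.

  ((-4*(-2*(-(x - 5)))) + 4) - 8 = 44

Step 1. [((-4*(-2*(-(x - 5)))) + 4) - 8 = 44] 8 comes off first (add 8). So sub: (-4*(-2*(-(x - 5)))) + 4 = 52.
Step 2. [(-4*(-2*(-(x - 5)))) + 4 = 52] peel the +4: subtract 4 from each side ⇒ sub: -4*(-2*(-(x - 5))) = 48.
Step 3. [-4*(-2*(-(x - 5))) = 48] divide by the outer -4, so div: -2*(-(x - 5)) = -12.
Step 4. [-2*(-(x - 5)) = -12] LHS = -2·(…); ÷-2 both sides, so div: -(x - 5) = 6.
Step 5. [-(x - 5) = 6] leading − — multiply by −1 ⇒ neg: x - 5 = -6.
Step 6. [x - 5 = -6] the outer -5 inverts by adding 5, so sub: x = -1.

Answer: x ∈ {-1}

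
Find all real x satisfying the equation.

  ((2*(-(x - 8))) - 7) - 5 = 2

Step 1. [((2*(-(x - 8))) - 7) - 5 = 2] -5 is outermost — add 5 both sides, so sub: (2*(-(x - 8))) - 7 = 7.
Step 2. [(2*(-(x - 8))) - 7 = 7] 7 comes off first (add 7). So sub: 2*(-(x - 8)) = 14.
Step 3. [2*(-(x - 8)) = 14] 2·(inner) — divide through by 2, so div: -(x - 8) = 7.
Step 4. [-(x - 8) = 7] flip signs both sides ⇒ neg: x - 8 = -7.
Step 5. [x - 8 = -7] peel the -8: add 8 from each side, so sub: x = 1.

Answer: x ∈ {1}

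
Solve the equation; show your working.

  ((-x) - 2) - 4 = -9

Step 1. [((-x) - 2) - 4 = -9] 4 comes off first (add 4) ⇒ sub: (-x) - 2 = -5.
Step 2. [(-x) - 2 = -5] add 2: x sits inside (… - 2), so sub: -x = -3.
Step 3. [-x = -3] leading − — multiply by −1. So neg: x = 3.

Answer: x ∈ {3}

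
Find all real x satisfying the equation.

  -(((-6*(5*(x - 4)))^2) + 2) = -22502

Step 1. [-(((-6*(5*(x - 4)))^2) + 2) = -22502] flip signs both sides, so neg: ((-6*(5*(x - 4)))^2) + 2 = 22502.
Step 2. [((-6*(5*(x - 4)))^2) + 2 = 22502] subtract 2: x sits inside (… + 2). So sub: (-6*(5*(x - 4)))^2 = 22500.
Step 3. [(-6*(5*(x - 4)))^2 = 22500] LHS squared, RHS 22500 ≥ 0: apply √ (±) ⇒ sqrt: -6*(5*(x - 4)) = 150 or -150.
Step 4. [-6*(5*(x - 4)) = 150 or -150] -6 out front; divide by -6. So div: 5*(x - 4) = -25 or 25.
Step 5. [5*(x - 4) = -25 or 25] divide by the outer 5 ⇒ div: x - 4 = -5 or 5.
Step 6. [x - 4 = -5 or 5] 4 comes off first (add 4), so sub: x = -1 or 9.

Answer: x ∈ {-1, 9}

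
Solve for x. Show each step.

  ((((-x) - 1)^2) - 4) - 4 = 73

Step 1. [((((-x) - 1)^2) - 4) - 4 = 73] -4 is outermost — add 4 both sides, so sub: (((-x) - 1)^2) - 4 = 77.
Step 2. [(((-x) - 1)^2) - 4 = 77] peel the -4: add 4 from each side. So sub: ((-x) - 1)^2 = 81.
Step 3. [((-x) - 1)^2 = 81] LHS squared, RHS 81 ≥ 0: apply √ (±), so sqrt: (-x) - 1 = 9 or -9.
Step 4. [(-x) - 1 = 9 or -9] 1 comes off first (add 1), so sub: -x = 10 or -8.
Step 5. [-x = 10 or -8] flip signs both sides, so neg: x = -10 or 8.

Answer: x ∈ {-10, 8}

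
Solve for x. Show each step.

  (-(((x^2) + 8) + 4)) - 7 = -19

Step 1. [(-(((x^2) + 8) + 4)) - 7 = -19] peel the -7: add 7 from each side, so sub: -(((x^2) + 8) + 4) = -12.
Step 2. [-(((x^2) + 8) + 4) = -12] LHS negated; negate both sides ⇒ neg: ((x^2) + 8) + 4 = 12.
Step 3. [((x^2) + 8) + 4 = 12] 4 comes off first (subtract 4) ⇒ sub: (x^2) + 8 = 8.
Step 4. [(x^2) + 8 = 8] peel the +8: subtract 8 from each side ⇒ sub: x^2 = 0.
Step 5. [x^2 = 0] LHS squared, RHS 0 ≥ 0: apply √ (±). So sqrt: x = 0.

Answer: x ∈ {0}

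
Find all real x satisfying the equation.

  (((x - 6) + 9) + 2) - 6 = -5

Step 1. [(((x - 6) + 9) + 2) - 6 = -5] the outer -6 inverts by adding 6. So sub: ((x - 6) + 9) + 2 = 1.
Step 2. [((x - 6) + 9) + 2 = 1] peel the +2: subtract 2 from each side, so sub: (x - 6) + 9 = -1.
Step 3. [(x - 6) + 9 = -1] +9 is outermost — subtract 9 both sides. So sub: x - 6 = -10.
Step 4. [x - 6 = -10] peel the -6: add 6 from each side, so sub: x = -4.

Answer: x ∈ {-4}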